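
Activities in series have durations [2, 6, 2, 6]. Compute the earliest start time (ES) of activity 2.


Activity 2 starts after activities 1 through 1 complete.
Predecessor durations: [2]
ES = 2 = 2

2


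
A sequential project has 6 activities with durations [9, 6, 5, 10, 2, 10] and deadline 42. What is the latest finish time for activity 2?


LF(activity 2) = deadline - sum of successor durations
Successors: activities 3 through 6 with durations [5, 10, 2, 10]
Sum of successor durations = 27
LF = 42 - 27 = 15

15


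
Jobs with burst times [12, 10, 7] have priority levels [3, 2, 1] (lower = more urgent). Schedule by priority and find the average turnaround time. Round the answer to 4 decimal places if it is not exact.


Sort by priority (ascending = highest first):
Order: [(1, 7), (2, 10), (3, 12)]
Completion times:
  Priority 1, burst=7, C=7
  Priority 2, burst=10, C=17
  Priority 3, burst=12, C=29
Average turnaround = 53/3 = 17.6667

17.6667


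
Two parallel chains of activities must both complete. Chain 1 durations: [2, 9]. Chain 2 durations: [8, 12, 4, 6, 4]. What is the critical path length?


Path A total = 2 + 9 = 11
Path B total = 8 + 12 + 4 + 6 + 4 = 34
Critical path = longest path = max(11, 34) = 34

34


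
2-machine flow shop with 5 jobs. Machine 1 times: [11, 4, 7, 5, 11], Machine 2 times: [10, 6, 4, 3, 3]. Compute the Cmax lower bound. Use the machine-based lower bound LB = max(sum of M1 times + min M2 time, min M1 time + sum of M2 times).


LB1 = sum(M1 times) + min(M2 times) = 38 + 3 = 41
LB2 = min(M1 times) + sum(M2 times) = 4 + 26 = 30
Lower bound = max(LB1, LB2) = max(41, 30) = 41

41


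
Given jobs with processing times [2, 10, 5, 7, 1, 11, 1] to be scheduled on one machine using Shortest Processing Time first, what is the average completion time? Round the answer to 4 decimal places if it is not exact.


Sort jobs by processing time (SPT order): [1, 1, 2, 5, 7, 10, 11]
Compute completion times sequentially:
  Job 1: processing = 1, completes at 1
  Job 2: processing = 1, completes at 2
  Job 3: processing = 2, completes at 4
  Job 4: processing = 5, completes at 9
  Job 5: processing = 7, completes at 16
  Job 6: processing = 10, completes at 26
  Job 7: processing = 11, completes at 37
Sum of completion times = 95
Average completion time = 95/7 = 13.5714

13.5714


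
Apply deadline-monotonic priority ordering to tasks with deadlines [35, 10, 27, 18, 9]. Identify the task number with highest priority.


Sort tasks by relative deadline (ascending):
  Task 5: deadline = 9
  Task 2: deadline = 10
  Task 4: deadline = 18
  Task 3: deadline = 27
  Task 1: deadline = 35
Priority order (highest first): [5, 2, 4, 3, 1]
Highest priority task = 5

5


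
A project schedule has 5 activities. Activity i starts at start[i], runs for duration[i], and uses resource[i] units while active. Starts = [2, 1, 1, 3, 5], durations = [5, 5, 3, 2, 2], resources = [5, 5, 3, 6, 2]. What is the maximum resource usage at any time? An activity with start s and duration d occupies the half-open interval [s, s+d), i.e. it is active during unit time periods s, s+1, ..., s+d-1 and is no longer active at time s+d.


Each activity i is active on [start_i, start_i + duration_i).
Compute total resource usage per time slot:
  t=0: active resources = [], total = 0
  t=1: active resources = [5, 3], total = 8
  t=2: active resources = [5, 5, 3], total = 13
  t=3: active resources = [5, 5, 3, 6], total = 19
  t=4: active resources = [5, 5, 6], total = 16
  t=5: active resources = [5, 5, 2], total = 12
  t=6: active resources = [5, 2], total = 7
Peak resource demand = 19

19


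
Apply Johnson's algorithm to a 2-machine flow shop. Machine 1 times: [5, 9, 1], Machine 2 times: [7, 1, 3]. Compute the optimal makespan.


Apply Johnson's rule:
  Group 1 (a <= b): [(3, 1, 3), (1, 5, 7)]
  Group 2 (a > b): [(2, 9, 1)]
Optimal job order: [3, 1, 2]
Schedule:
  Job 3: M1 done at 1, M2 done at 4
  Job 1: M1 done at 6, M2 done at 13
  Job 2: M1 done at 15, M2 done at 16
Makespan = 16

16


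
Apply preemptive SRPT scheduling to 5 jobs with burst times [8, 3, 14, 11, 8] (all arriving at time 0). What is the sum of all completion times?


Since all jobs arrive at t=0, SRPT equals SPT ordering.
SPT order: [3, 8, 8, 11, 14]
Completion times:
  Job 1: p=3, C=3
  Job 2: p=8, C=11
  Job 3: p=8, C=19
  Job 4: p=11, C=30
  Job 5: p=14, C=44
Total completion time = 3 + 11 + 19 + 30 + 44 = 107

107


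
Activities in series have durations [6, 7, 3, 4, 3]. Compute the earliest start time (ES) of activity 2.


Activity 2 starts after activities 1 through 1 complete.
Predecessor durations: [6]
ES = 6 = 6

6


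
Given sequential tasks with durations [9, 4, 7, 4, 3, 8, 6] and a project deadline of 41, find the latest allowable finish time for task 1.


LF(activity 1) = deadline - sum of successor durations
Successors: activities 2 through 7 with durations [4, 7, 4, 3, 8, 6]
Sum of successor durations = 32
LF = 41 - 32 = 9

9


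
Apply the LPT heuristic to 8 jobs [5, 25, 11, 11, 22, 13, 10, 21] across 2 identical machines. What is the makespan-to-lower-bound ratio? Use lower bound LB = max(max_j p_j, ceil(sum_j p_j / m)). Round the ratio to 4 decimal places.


LPT order: [25, 22, 21, 13, 11, 11, 10, 5]
Machine loads after assignment: [59, 59]
LPT makespan = 59
Lower bound = max(max_job, ceil(total/2)) = max(25, 59) = 59
Ratio = 59 / 59 = 1.0

1.0


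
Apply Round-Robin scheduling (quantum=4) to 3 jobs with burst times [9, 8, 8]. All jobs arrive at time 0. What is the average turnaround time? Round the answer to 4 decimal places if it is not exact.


Time quantum = 4
Execution trace:
  J1 runs 4 units, time = 4
  J2 runs 4 units, time = 8
  J3 runs 4 units, time = 12
  J1 runs 4 units, time = 16
  J2 runs 4 units, time = 20
  J3 runs 4 units, time = 24
  J1 runs 1 units, time = 25
Finish times: [25, 20, 24]
Average turnaround = 69/3 = 23.0

23.0


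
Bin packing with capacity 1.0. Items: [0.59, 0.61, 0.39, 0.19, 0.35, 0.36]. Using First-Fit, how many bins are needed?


Place items sequentially using First-Fit:
  Item 0.59 -> new Bin 1
  Item 0.61 -> new Bin 2
  Item 0.39 -> Bin 1 (now 0.98)
  Item 0.19 -> Bin 2 (now 0.8)
  Item 0.35 -> new Bin 3
  Item 0.36 -> Bin 3 (now 0.71)
Total bins used = 3

3


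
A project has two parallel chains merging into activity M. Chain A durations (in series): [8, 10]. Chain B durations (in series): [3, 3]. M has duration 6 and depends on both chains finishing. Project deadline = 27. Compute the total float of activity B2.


Forward pass: ES(B2) = sum of predecessors on chain B = 3
EF = ES + duration = 3 + 3 = 6
Backward pass: LF(M) = deadline = 27; LS(M) = 27 - 6 = 21
LF(B2) = LS(M) - sum(successors on chain B) = 21 - 0 = 21
LS = LF - duration = 21 - 3 = 18
Total float = LS - ES = 18 - 3 = 15

15


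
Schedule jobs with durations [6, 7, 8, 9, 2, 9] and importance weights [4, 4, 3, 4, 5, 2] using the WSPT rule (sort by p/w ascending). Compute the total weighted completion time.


Compute p/w ratios and sort ascending (WSPT): [(2, 5), (6, 4), (7, 4), (9, 4), (8, 3), (9, 2)]
Compute weighted completion times:
  Job (p=2,w=5): C=2, w*C=5*2=10
  Job (p=6,w=4): C=8, w*C=4*8=32
  Job (p=7,w=4): C=15, w*C=4*15=60
  Job (p=9,w=4): C=24, w*C=4*24=96
  Job (p=8,w=3): C=32, w*C=3*32=96
  Job (p=9,w=2): C=41, w*C=2*41=82
Total weighted completion time = 376

376


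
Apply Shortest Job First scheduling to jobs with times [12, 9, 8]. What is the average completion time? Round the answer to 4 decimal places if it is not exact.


SJF order (ascending): [8, 9, 12]
Completion times:
  Job 1: burst=8, C=8
  Job 2: burst=9, C=17
  Job 3: burst=12, C=29
Average completion = 54/3 = 18.0

18.0


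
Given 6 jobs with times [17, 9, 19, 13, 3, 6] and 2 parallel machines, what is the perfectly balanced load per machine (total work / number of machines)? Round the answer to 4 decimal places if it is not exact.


Total processing time = 17 + 9 + 19 + 13 + 3 + 6 = 67
Number of machines = 2
Ideal balanced load = 67 / 2 = 33.5

33.5


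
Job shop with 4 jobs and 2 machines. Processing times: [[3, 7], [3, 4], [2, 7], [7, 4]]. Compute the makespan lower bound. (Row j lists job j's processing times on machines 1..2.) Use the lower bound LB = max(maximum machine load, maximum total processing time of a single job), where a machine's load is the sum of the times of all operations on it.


Machine loads:
  Machine 1: 3 + 3 + 2 + 7 = 15
  Machine 2: 7 + 4 + 7 + 4 = 22
Max machine load = 22
Job totals:
  Job 1: 10
  Job 2: 7
  Job 3: 9
  Job 4: 11
Max job total = 11
Lower bound = max(22, 11) = 22

22


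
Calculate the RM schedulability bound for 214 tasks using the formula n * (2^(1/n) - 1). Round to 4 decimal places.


Compute 2^(1/214) = 1.0032442568
Subtract 1: 1.0032442568 - 1 = 0.0032442568
Multiply by n: 214 * 0.0032442568 = 0.6942709552
Round to 4 dp: 0.6943

0.6943


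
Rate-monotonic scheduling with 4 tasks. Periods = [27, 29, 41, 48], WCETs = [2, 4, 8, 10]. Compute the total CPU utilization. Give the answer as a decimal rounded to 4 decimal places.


Compute individual utilizations (exact fractions):
  Task 1: C/T = 2/27 (approx. 0.0741)
  Task 2: C/T = 4/29 (approx. 0.1379)
  Task 3: C/T = 8/41 (approx. 0.1951)
  Task 4: C/T = 10/48 = 5/24 (approx. 0.2083)
Total utilization U = 2/27 + 4/29 + 8/41 + 5/24 = 158065/256824
Rounded to 4 decimal places: U = 0.6155
RM (Liu & Layland) bound for 4 tasks = 0.756828; compare with U = 158065/256824 (approx. 0.615460)
U <= bound, so schedulable by RM sufficient condition.

0.6155


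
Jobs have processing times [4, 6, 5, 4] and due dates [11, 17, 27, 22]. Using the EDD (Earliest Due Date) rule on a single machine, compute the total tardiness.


Sort by due date (EDD order): [(4, 11), (6, 17), (4, 22), (5, 27)]
Compute completion times and tardiness:
  Job 1: p=4, d=11, C=4, tardiness=max(0,4-11)=0
  Job 2: p=6, d=17, C=10, tardiness=max(0,10-17)=0
  Job 3: p=4, d=22, C=14, tardiness=max(0,14-22)=0
  Job 4: p=5, d=27, C=19, tardiness=max(0,19-27)=0
Total tardiness = 0

0


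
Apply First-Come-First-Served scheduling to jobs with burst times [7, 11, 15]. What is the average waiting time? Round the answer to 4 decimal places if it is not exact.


FCFS order (as given): [7, 11, 15]
Waiting times:
  Job 1: wait = 0
  Job 2: wait = 7
  Job 3: wait = 18
Sum of waiting times = 25
Average waiting time = 25/3 = 8.3333

8.3333


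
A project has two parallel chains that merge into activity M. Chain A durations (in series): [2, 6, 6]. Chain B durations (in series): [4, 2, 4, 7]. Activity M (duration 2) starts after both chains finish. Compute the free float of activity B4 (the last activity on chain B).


ES(B4) = sum of predecessors on chain B = 10
EF(B4) = ES + duration = 10 + 7 = 17
Successor of B4 is M. ES(M) = max(sum(A), sum(B)) = max(14, 17) = 17
Free float = ES(successor) - EF(current) = 17 - 17 = 0

0


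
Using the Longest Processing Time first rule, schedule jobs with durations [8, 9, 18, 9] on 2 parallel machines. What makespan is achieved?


Sort jobs in decreasing order (LPT): [18, 9, 9, 8]
Assign each job to the least loaded machine:
  Machine 1: jobs [18, 8], load = 26
  Machine 2: jobs [9, 9], load = 18
Makespan = max load = 26

26


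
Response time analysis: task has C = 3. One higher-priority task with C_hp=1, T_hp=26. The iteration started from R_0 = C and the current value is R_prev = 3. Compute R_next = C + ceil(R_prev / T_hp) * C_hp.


R_next = C + ceil(R_prev / T_hp) * C_hp
ceil(3 / 26) = ceil(0.1154) = 1
Interference = 1 * 1 = 1
R_next = 3 + 1 = 4

4


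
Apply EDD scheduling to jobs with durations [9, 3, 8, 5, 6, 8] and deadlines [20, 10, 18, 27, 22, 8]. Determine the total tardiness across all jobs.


Sort by due date (EDD order): [(8, 8), (3, 10), (8, 18), (9, 20), (6, 22), (5, 27)]
Compute completion times and tardiness:
  Job 1: p=8, d=8, C=8, tardiness=max(0,8-8)=0
  Job 2: p=3, d=10, C=11, tardiness=max(0,11-10)=1
  Job 3: p=8, d=18, C=19, tardiness=max(0,19-18)=1
  Job 4: p=9, d=20, C=28, tardiness=max(0,28-20)=8
  Job 5: p=6, d=22, C=34, tardiness=max(0,34-22)=12
  Job 6: p=5, d=27, C=39, tardiness=max(0,39-27)=12
Total tardiness = 34

34


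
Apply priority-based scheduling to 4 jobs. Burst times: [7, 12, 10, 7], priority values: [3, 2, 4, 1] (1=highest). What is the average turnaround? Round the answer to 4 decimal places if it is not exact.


Sort by priority (ascending = highest first):
Order: [(1, 7), (2, 12), (3, 7), (4, 10)]
Completion times:
  Priority 1, burst=7, C=7
  Priority 2, burst=12, C=19
  Priority 3, burst=7, C=26
  Priority 4, burst=10, C=36
Average turnaround = 88/4 = 22.0

22.0


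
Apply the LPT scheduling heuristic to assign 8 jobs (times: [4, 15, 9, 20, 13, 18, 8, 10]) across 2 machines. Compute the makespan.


Sort jobs in decreasing order (LPT): [20, 18, 15, 13, 10, 9, 8, 4]
Assign each job to the least loaded machine:
  Machine 1: jobs [20, 13, 10, 4], load = 47
  Machine 2: jobs [18, 15, 9, 8], load = 50
Makespan = max load = 50

50


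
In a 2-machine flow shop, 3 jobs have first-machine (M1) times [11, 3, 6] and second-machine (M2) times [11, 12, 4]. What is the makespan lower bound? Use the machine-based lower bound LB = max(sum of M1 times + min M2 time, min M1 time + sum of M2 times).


LB1 = sum(M1 times) + min(M2 times) = 20 + 4 = 24
LB2 = min(M1 times) + sum(M2 times) = 3 + 27 = 30
Lower bound = max(LB1, LB2) = max(24, 30) = 30

30


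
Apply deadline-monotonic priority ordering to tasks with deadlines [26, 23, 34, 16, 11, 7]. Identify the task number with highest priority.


Sort tasks by relative deadline (ascending):
  Task 6: deadline = 7
  Task 5: deadline = 11
  Task 4: deadline = 16
  Task 2: deadline = 23
  Task 1: deadline = 26
  Task 3: deadline = 34
Priority order (highest first): [6, 5, 4, 2, 1, 3]
Highest priority task = 6

6


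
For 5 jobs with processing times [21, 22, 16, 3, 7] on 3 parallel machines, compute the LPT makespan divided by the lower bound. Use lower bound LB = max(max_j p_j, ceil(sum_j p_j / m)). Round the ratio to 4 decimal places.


LPT order: [22, 21, 16, 7, 3]
Machine loads after assignment: [22, 24, 23]
LPT makespan = 24
Lower bound = max(max_job, ceil(total/3)) = max(22, 23) = 23
Ratio = 24 / 23 = 1.0435

1.0435


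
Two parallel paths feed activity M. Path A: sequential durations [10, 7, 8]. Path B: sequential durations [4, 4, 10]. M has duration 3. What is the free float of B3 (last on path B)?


ES(B3) = sum of predecessors on chain B = 8
EF(B3) = ES + duration = 8 + 10 = 18
Successor of B3 is M. ES(M) = max(sum(A), sum(B)) = max(25, 18) = 25
Free float = ES(successor) - EF(current) = 25 - 18 = 7

7


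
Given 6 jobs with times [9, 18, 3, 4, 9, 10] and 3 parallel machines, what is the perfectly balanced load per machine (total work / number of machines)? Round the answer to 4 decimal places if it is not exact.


Total processing time = 9 + 18 + 3 + 4 + 9 + 10 = 53
Number of machines = 3
Ideal balanced load = 53 / 3 = 17.6667

17.6667


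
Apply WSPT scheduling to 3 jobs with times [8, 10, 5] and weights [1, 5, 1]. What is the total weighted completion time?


Compute p/w ratios and sort ascending (WSPT): [(10, 5), (5, 1), (8, 1)]
Compute weighted completion times:
  Job (p=10,w=5): C=10, w*C=5*10=50
  Job (p=5,w=1): C=15, w*C=1*15=15
  Job (p=8,w=1): C=23, w*C=1*23=23
Total weighted completion time = 88

88


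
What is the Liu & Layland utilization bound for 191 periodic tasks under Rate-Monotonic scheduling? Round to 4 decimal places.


Compute 2^(1/191) = 1.0036356358
Subtract 1: 1.0036356358 - 1 = 0.0036356358
Multiply by n: 191 * 0.0036356358 = 0.6944064378
Round to 4 dp: 0.6944

0.6944


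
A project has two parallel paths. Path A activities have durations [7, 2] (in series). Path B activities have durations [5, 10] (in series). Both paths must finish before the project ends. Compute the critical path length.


Path A total = 7 + 2 = 9
Path B total = 5 + 10 = 15
Critical path = longest path = max(9, 15) = 15

15


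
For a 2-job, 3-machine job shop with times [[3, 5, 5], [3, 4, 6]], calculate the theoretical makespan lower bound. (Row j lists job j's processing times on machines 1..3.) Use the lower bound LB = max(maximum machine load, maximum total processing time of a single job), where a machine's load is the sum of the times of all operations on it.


Machine loads:
  Machine 1: 3 + 3 = 6
  Machine 2: 5 + 4 = 9
  Machine 3: 5 + 6 = 11
Max machine load = 11
Job totals:
  Job 1: 13
  Job 2: 13
Max job total = 13
Lower bound = max(11, 13) = 13

13


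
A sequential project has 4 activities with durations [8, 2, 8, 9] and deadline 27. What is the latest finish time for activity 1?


LF(activity 1) = deadline - sum of successor durations
Successors: activities 2 through 4 with durations [2, 8, 9]
Sum of successor durations = 19
LF = 27 - 19 = 8

8


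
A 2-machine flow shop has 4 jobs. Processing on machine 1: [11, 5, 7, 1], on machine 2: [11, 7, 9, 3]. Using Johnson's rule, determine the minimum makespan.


Apply Johnson's rule:
  Group 1 (a <= b): [(4, 1, 3), (2, 5, 7), (3, 7, 9), (1, 11, 11)]
  Group 2 (a > b): []
Optimal job order: [4, 2, 3, 1]
Schedule:
  Job 4: M1 done at 1, M2 done at 4
  Job 2: M1 done at 6, M2 done at 13
  Job 3: M1 done at 13, M2 done at 22
  Job 1: M1 done at 24, M2 done at 35
Makespan = 35

35


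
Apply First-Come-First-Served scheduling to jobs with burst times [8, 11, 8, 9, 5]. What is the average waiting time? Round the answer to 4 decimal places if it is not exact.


FCFS order (as given): [8, 11, 8, 9, 5]
Waiting times:
  Job 1: wait = 0
  Job 2: wait = 8
  Job 3: wait = 19
  Job 4: wait = 27
  Job 5: wait = 36
Sum of waiting times = 90
Average waiting time = 90/5 = 18.0

18.0


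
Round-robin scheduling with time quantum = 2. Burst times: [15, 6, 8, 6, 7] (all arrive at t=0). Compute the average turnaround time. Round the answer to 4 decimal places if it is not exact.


Time quantum = 2
Execution trace:
  J1 runs 2 units, time = 2
  J2 runs 2 units, time = 4
  J3 runs 2 units, time = 6
  J4 runs 2 units, time = 8
  J5 runs 2 units, time = 10
  J1 runs 2 units, time = 12
  J2 runs 2 units, time = 14
  J3 runs 2 units, time = 16
  J4 runs 2 units, time = 18
  J5 runs 2 units, time = 20
  J1 runs 2 units, time = 22
  J2 runs 2 units, time = 24
  J3 runs 2 units, time = 26
  J4 runs 2 units, time = 28
  J5 runs 2 units, time = 30
  J1 runs 2 units, time = 32
  J3 runs 2 units, time = 34
  J5 runs 1 units, time = 35
  J1 runs 2 units, time = 37
  J1 runs 2 units, time = 39
  J1 runs 2 units, time = 41
  J1 runs 1 units, time = 42
Finish times: [42, 24, 34, 28, 35]
Average turnaround = 163/5 = 32.6

32.6


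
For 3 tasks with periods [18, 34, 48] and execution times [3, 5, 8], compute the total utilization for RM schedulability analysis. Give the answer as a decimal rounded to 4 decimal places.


Compute individual utilizations (exact fractions):
  Task 1: C/T = 3/18 = 1/6 (approx. 0.1667)
  Task 2: C/T = 5/34 (approx. 0.1471)
  Task 3: C/T = 8/48 = 1/6 (approx. 0.1667)
Total utilization U = 1/6 + 5/34 + 1/6 = 49/102
Rounded to 4 decimal places: U = 0.4804
RM (Liu & Layland) bound for 3 tasks = 0.779763; compare with U = 49/102 (approx. 0.480392)
U <= bound, so schedulable by RM sufficient condition.

0.4804


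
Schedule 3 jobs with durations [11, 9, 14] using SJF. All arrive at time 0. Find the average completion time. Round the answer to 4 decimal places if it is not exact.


SJF order (ascending): [9, 11, 14]
Completion times:
  Job 1: burst=9, C=9
  Job 2: burst=11, C=20
  Job 3: burst=14, C=34
Average completion = 63/3 = 21.0

21.0


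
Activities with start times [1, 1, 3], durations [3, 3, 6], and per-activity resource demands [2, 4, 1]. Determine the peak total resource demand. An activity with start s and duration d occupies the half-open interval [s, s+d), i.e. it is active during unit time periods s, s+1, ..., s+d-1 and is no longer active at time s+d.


Each activity i is active on [start_i, start_i + duration_i).
Compute total resource usage per time slot:
  t=0: active resources = [], total = 0
  t=1: active resources = [2, 4], total = 6
  t=2: active resources = [2, 4], total = 6
  t=3: active resources = [2, 4, 1], total = 7
  t=4: active resources = [1], total = 1
  t=5: active resources = [1], total = 1
  t=6: active resources = [1], total = 1
  t=7: active resources = [1], total = 1
  t=8: active resources = [1], total = 1
Peak resource demand = 7

7


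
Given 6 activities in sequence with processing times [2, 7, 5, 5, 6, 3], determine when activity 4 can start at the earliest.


Activity 4 starts after activities 1 through 3 complete.
Predecessor durations: [2, 7, 5]
ES = 2 + 7 + 5 = 14

14


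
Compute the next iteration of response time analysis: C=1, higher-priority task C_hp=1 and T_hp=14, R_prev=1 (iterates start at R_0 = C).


R_next = C + ceil(R_prev / T_hp) * C_hp
ceil(1 / 14) = ceil(0.0714) = 1
Interference = 1 * 1 = 1
R_next = 1 + 1 = 2

2


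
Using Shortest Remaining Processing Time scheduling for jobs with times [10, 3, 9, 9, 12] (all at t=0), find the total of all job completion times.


Since all jobs arrive at t=0, SRPT equals SPT ordering.
SPT order: [3, 9, 9, 10, 12]
Completion times:
  Job 1: p=3, C=3
  Job 2: p=9, C=12
  Job 3: p=9, C=21
  Job 4: p=10, C=31
  Job 5: p=12, C=43
Total completion time = 3 + 12 + 21 + 31 + 43 = 110

110


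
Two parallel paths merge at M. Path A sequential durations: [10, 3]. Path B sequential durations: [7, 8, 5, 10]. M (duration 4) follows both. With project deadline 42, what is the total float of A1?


Forward pass: ES(A1) = sum of predecessors on chain A = 0
EF = ES + duration = 0 + 10 = 10
Backward pass: LF(M) = deadline = 42; LS(M) = 42 - 4 = 38
LF(A1) = LS(M) - sum(successors on chain A) = 38 - 3 = 35
LS = LF - duration = 35 - 10 = 25
Total float = LS - ES = 25 - 0 = 25

25


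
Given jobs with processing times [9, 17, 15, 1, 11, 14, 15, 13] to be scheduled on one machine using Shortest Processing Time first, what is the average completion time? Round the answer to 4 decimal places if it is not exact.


Sort jobs by processing time (SPT order): [1, 9, 11, 13, 14, 15, 15, 17]
Compute completion times sequentially:
  Job 1: processing = 1, completes at 1
  Job 2: processing = 9, completes at 10
  Job 3: processing = 11, completes at 21
  Job 4: processing = 13, completes at 34
  Job 5: processing = 14, completes at 48
  Job 6: processing = 15, completes at 63
  Job 7: processing = 15, completes at 78
  Job 8: processing = 17, completes at 95
Sum of completion times = 350
Average completion time = 350/8 = 43.75

43.75


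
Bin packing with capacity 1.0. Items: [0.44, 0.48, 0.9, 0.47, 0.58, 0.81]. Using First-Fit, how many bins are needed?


Place items sequentially using First-Fit:
  Item 0.44 -> new Bin 1
  Item 0.48 -> Bin 1 (now 0.92)
  Item 0.9 -> new Bin 2
  Item 0.47 -> new Bin 3
  Item 0.58 -> new Bin 4
  Item 0.81 -> new Bin 5
Total bins used = 5

5


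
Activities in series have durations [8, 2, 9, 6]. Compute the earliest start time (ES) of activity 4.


Activity 4 starts after activities 1 through 3 complete.
Predecessor durations: [8, 2, 9]
ES = 8 + 2 + 9 = 19

19


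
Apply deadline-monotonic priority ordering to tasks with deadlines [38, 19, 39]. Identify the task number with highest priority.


Sort tasks by relative deadline (ascending):
  Task 2: deadline = 19
  Task 1: deadline = 38
  Task 3: deadline = 39
Priority order (highest first): [2, 1, 3]
Highest priority task = 2

2


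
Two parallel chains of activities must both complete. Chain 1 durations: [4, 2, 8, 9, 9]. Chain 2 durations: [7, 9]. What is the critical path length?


Path A total = 4 + 2 + 8 + 9 + 9 = 32
Path B total = 7 + 9 = 16
Critical path = longest path = max(32, 16) = 32

32


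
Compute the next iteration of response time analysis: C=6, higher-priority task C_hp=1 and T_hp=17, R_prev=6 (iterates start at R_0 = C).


R_next = C + ceil(R_prev / T_hp) * C_hp
ceil(6 / 17) = ceil(0.3529) = 1
Interference = 1 * 1 = 1
R_next = 6 + 1 = 7

7


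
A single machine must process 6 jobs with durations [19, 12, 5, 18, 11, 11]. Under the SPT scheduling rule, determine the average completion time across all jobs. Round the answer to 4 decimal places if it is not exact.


Sort jobs by processing time (SPT order): [5, 11, 11, 12, 18, 19]
Compute completion times sequentially:
  Job 1: processing = 5, completes at 5
  Job 2: processing = 11, completes at 16
  Job 3: processing = 11, completes at 27
  Job 4: processing = 12, completes at 39
  Job 5: processing = 18, completes at 57
  Job 6: processing = 19, completes at 76
Sum of completion times = 220
Average completion time = 220/6 = 36.6667

36.6667


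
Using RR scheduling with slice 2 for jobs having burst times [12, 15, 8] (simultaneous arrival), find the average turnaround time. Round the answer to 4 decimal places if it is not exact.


Time quantum = 2
Execution trace:
  J1 runs 2 units, time = 2
  J2 runs 2 units, time = 4
  J3 runs 2 units, time = 6
  J1 runs 2 units, time = 8
  J2 runs 2 units, time = 10
  J3 runs 2 units, time = 12
  J1 runs 2 units, time = 14
  J2 runs 2 units, time = 16
  J3 runs 2 units, time = 18
  J1 runs 2 units, time = 20
  J2 runs 2 units, time = 22
  J3 runs 2 units, time = 24
  J1 runs 2 units, time = 26
  J2 runs 2 units, time = 28
  J1 runs 2 units, time = 30
  J2 runs 2 units, time = 32
  J2 runs 2 units, time = 34
  J2 runs 1 units, time = 35
Finish times: [30, 35, 24]
Average turnaround = 89/3 = 29.6667

29.6667


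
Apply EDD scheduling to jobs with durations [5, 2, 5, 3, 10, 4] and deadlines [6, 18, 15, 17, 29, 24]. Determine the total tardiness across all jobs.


Sort by due date (EDD order): [(5, 6), (5, 15), (3, 17), (2, 18), (4, 24), (10, 29)]
Compute completion times and tardiness:
  Job 1: p=5, d=6, C=5, tardiness=max(0,5-6)=0
  Job 2: p=5, d=15, C=10, tardiness=max(0,10-15)=0
  Job 3: p=3, d=17, C=13, tardiness=max(0,13-17)=0
  Job 4: p=2, d=18, C=15, tardiness=max(0,15-18)=0
  Job 5: p=4, d=24, C=19, tardiness=max(0,19-24)=0
  Job 6: p=10, d=29, C=29, tardiness=max(0,29-29)=0
Total tardiness = 0

0


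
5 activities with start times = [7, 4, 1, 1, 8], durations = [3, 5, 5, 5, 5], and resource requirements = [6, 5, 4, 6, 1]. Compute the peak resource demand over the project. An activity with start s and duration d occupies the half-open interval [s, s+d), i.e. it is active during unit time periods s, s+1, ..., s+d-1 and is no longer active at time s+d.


Each activity i is active on [start_i, start_i + duration_i).
Compute total resource usage per time slot:
  t=0: active resources = [], total = 0
  t=1: active resources = [4, 6], total = 10
  t=2: active resources = [4, 6], total = 10
  t=3: active resources = [4, 6], total = 10
  t=4: active resources = [5, 4, 6], total = 15
  t=5: active resources = [5, 4, 6], total = 15
  t=6: active resources = [5], total = 5
  t=7: active resources = [6, 5], total = 11
  t=8: active resources = [6, 5, 1], total = 12
  t=9: active resources = [6, 1], total = 7
  t=10: active resources = [1], total = 1
  t=11: active resources = [1], total = 1
  t=12: active resources = [1], total = 1
Peak resource demand = 15

15


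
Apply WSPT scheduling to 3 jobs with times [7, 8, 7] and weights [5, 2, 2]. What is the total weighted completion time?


Compute p/w ratios and sort ascending (WSPT): [(7, 5), (7, 2), (8, 2)]
Compute weighted completion times:
  Job (p=7,w=5): C=7, w*C=5*7=35
  Job (p=7,w=2): C=14, w*C=2*14=28
  Job (p=8,w=2): C=22, w*C=2*22=44
Total weighted completion time = 107

107


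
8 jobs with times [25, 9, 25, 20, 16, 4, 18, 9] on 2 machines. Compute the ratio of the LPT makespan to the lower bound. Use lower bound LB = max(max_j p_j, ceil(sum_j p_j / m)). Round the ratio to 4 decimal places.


LPT order: [25, 25, 20, 18, 16, 9, 9, 4]
Machine loads after assignment: [63, 63]
LPT makespan = 63
Lower bound = max(max_job, ceil(total/2)) = max(25, 63) = 63
Ratio = 63 / 63 = 1.0

1.0


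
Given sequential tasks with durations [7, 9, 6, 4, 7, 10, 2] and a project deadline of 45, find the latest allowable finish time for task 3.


LF(activity 3) = deadline - sum of successor durations
Successors: activities 4 through 7 with durations [4, 7, 10, 2]
Sum of successor durations = 23
LF = 45 - 23 = 22

22


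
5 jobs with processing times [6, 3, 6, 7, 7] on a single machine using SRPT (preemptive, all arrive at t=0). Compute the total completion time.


Since all jobs arrive at t=0, SRPT equals SPT ordering.
SPT order: [3, 6, 6, 7, 7]
Completion times:
  Job 1: p=3, C=3
  Job 2: p=6, C=9
  Job 3: p=6, C=15
  Job 4: p=7, C=22
  Job 5: p=7, C=29
Total completion time = 3 + 9 + 15 + 22 + 29 = 78

78


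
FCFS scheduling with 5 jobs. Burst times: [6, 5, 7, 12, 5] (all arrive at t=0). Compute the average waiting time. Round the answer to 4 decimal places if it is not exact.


FCFS order (as given): [6, 5, 7, 12, 5]
Waiting times:
  Job 1: wait = 0
  Job 2: wait = 6
  Job 3: wait = 11
  Job 4: wait = 18
  Job 5: wait = 30
Sum of waiting times = 65
Average waiting time = 65/5 = 13.0

13.0


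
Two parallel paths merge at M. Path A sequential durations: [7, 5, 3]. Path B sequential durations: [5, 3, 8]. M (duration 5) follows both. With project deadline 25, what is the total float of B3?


Forward pass: ES(B3) = sum of predecessors on chain B = 8
EF = ES + duration = 8 + 8 = 16
Backward pass: LF(M) = deadline = 25; LS(M) = 25 - 5 = 20
LF(B3) = LS(M) - sum(successors on chain B) = 20 - 0 = 20
LS = LF - duration = 20 - 8 = 12
Total float = LS - ES = 12 - 8 = 4

4


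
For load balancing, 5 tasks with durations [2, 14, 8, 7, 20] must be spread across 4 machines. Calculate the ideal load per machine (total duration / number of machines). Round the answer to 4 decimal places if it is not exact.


Total processing time = 2 + 14 + 8 + 7 + 20 = 51
Number of machines = 4
Ideal balanced load = 51 / 4 = 12.75

12.75


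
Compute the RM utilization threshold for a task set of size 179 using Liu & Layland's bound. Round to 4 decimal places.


Compute 2^(1/179) = 1.0038798378
Subtract 1: 1.0038798378 - 1 = 0.0038798378
Multiply by n: 179 * 0.0038798378 = 0.6944909662
Round to 4 dp: 0.6945

0.6945


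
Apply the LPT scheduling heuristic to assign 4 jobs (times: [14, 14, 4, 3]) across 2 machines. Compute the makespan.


Sort jobs in decreasing order (LPT): [14, 14, 4, 3]
Assign each job to the least loaded machine:
  Machine 1: jobs [14, 4], load = 18
  Machine 2: jobs [14, 3], load = 17
Makespan = max load = 18

18


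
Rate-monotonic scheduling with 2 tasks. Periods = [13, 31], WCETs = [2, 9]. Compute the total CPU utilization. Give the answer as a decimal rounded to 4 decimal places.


Compute individual utilizations (exact fractions):
  Task 1: C/T = 2/13 (approx. 0.1538)
  Task 2: C/T = 9/31 (approx. 0.2903)
Total utilization U = 2/13 + 9/31 = 179/403
Rounded to 4 decimal places: U = 0.4442
RM (Liu & Layland) bound for 2 tasks = 0.828427; compare with U = 179/403 (approx. 0.444169)
U <= bound, so schedulable by RM sufficient condition.

0.4442


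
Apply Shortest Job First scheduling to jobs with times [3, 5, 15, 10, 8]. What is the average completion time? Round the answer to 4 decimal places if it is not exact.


SJF order (ascending): [3, 5, 8, 10, 15]
Completion times:
  Job 1: burst=3, C=3
  Job 2: burst=5, C=8
  Job 3: burst=8, C=16
  Job 4: burst=10, C=26
  Job 5: burst=15, C=41
Average completion = 94/5 = 18.8

18.8


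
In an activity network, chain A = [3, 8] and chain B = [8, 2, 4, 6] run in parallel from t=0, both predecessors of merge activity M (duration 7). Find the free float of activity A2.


ES(A2) = sum of predecessors on chain A = 3
EF(A2) = ES + duration = 3 + 8 = 11
Successor of A2 is M. ES(M) = max(sum(A), sum(B)) = max(11, 20) = 20
Free float = ES(successor) - EF(current) = 20 - 11 = 9

9


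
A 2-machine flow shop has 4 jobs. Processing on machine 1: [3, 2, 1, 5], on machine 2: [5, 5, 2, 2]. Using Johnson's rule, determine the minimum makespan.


Apply Johnson's rule:
  Group 1 (a <= b): [(3, 1, 2), (2, 2, 5), (1, 3, 5)]
  Group 2 (a > b): [(4, 5, 2)]
Optimal job order: [3, 2, 1, 4]
Schedule:
  Job 3: M1 done at 1, M2 done at 3
  Job 2: M1 done at 3, M2 done at 8
  Job 1: M1 done at 6, M2 done at 13
  Job 4: M1 done at 11, M2 done at 15
Makespan = 15

15


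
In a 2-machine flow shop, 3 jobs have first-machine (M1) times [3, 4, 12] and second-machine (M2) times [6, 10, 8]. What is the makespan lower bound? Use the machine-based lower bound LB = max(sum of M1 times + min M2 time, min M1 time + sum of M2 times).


LB1 = sum(M1 times) + min(M2 times) = 19 + 6 = 25
LB2 = min(M1 times) + sum(M2 times) = 3 + 24 = 27
Lower bound = max(LB1, LB2) = max(25, 27) = 27

27


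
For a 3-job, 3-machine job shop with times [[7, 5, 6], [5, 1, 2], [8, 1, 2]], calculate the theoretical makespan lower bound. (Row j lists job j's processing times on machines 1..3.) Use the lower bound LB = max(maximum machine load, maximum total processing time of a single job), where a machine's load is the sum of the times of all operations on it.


Machine loads:
  Machine 1: 7 + 5 + 8 = 20
  Machine 2: 5 + 1 + 1 = 7
  Machine 3: 6 + 2 + 2 = 10
Max machine load = 20
Job totals:
  Job 1: 18
  Job 2: 8
  Job 3: 11
Max job total = 18
Lower bound = max(20, 18) = 20

20


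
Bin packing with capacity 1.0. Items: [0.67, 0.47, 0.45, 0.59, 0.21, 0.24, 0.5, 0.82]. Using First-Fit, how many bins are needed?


Place items sequentially using First-Fit:
  Item 0.67 -> new Bin 1
  Item 0.47 -> new Bin 2
  Item 0.45 -> Bin 2 (now 0.92)
  Item 0.59 -> new Bin 3
  Item 0.21 -> Bin 1 (now 0.88)
  Item 0.24 -> Bin 3 (now 0.83)
  Item 0.5 -> new Bin 4
  Item 0.82 -> new Bin 5
Total bins used = 5

5


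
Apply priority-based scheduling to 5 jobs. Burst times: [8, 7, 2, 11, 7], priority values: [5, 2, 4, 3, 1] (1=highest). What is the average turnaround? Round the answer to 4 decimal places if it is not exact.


Sort by priority (ascending = highest first):
Order: [(1, 7), (2, 7), (3, 11), (4, 2), (5, 8)]
Completion times:
  Priority 1, burst=7, C=7
  Priority 2, burst=7, C=14
  Priority 3, burst=11, C=25
  Priority 4, burst=2, C=27
  Priority 5, burst=8, C=35
Average turnaround = 108/5 = 21.6

21.6


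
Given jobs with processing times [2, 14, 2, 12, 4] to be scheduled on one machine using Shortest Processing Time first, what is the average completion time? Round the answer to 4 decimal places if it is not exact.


Sort jobs by processing time (SPT order): [2, 2, 4, 12, 14]
Compute completion times sequentially:
  Job 1: processing = 2, completes at 2
  Job 2: processing = 2, completes at 4
  Job 3: processing = 4, completes at 8
  Job 4: processing = 12, completes at 20
  Job 5: processing = 14, completes at 34
Sum of completion times = 68
Average completion time = 68/5 = 13.6

13.6


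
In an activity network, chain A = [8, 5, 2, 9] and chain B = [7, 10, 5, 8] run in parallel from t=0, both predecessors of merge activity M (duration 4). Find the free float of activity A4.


ES(A4) = sum of predecessors on chain A = 15
EF(A4) = ES + duration = 15 + 9 = 24
Successor of A4 is M. ES(M) = max(sum(A), sum(B)) = max(24, 30) = 30
Free float = ES(successor) - EF(current) = 30 - 24 = 6

6


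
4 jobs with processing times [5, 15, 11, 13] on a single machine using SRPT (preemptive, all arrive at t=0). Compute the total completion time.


Since all jobs arrive at t=0, SRPT equals SPT ordering.
SPT order: [5, 11, 13, 15]
Completion times:
  Job 1: p=5, C=5
  Job 2: p=11, C=16
  Job 3: p=13, C=29
  Job 4: p=15, C=44
Total completion time = 5 + 16 + 29 + 44 = 94

94


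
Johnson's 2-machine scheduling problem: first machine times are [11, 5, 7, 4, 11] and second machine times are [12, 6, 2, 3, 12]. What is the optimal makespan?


Apply Johnson's rule:
  Group 1 (a <= b): [(2, 5, 6), (1, 11, 12), (5, 11, 12)]
  Group 2 (a > b): [(4, 4, 3), (3, 7, 2)]
Optimal job order: [2, 1, 5, 4, 3]
Schedule:
  Job 2: M1 done at 5, M2 done at 11
  Job 1: M1 done at 16, M2 done at 28
  Job 5: M1 done at 27, M2 done at 40
  Job 4: M1 done at 31, M2 done at 43
  Job 3: M1 done at 38, M2 done at 45
Makespan = 45

45


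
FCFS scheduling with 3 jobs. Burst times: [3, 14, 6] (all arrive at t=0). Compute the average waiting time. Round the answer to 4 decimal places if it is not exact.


FCFS order (as given): [3, 14, 6]
Waiting times:
  Job 1: wait = 0
  Job 2: wait = 3
  Job 3: wait = 17
Sum of waiting times = 20
Average waiting time = 20/3 = 6.6667

6.6667


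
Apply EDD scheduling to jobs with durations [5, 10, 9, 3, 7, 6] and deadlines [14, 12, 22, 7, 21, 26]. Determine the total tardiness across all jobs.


Sort by due date (EDD order): [(3, 7), (10, 12), (5, 14), (7, 21), (9, 22), (6, 26)]
Compute completion times and tardiness:
  Job 1: p=3, d=7, C=3, tardiness=max(0,3-7)=0
  Job 2: p=10, d=12, C=13, tardiness=max(0,13-12)=1
  Job 3: p=5, d=14, C=18, tardiness=max(0,18-14)=4
  Job 4: p=7, d=21, C=25, tardiness=max(0,25-21)=4
  Job 5: p=9, d=22, C=34, tardiness=max(0,34-22)=12
  Job 6: p=6, d=26, C=40, tardiness=max(0,40-26)=14
Total tardiness = 35

35


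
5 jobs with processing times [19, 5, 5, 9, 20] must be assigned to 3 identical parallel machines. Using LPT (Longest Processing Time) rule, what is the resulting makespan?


Sort jobs in decreasing order (LPT): [20, 19, 9, 5, 5]
Assign each job to the least loaded machine:
  Machine 1: jobs [20], load = 20
  Machine 2: jobs [19], load = 19
  Machine 3: jobs [9, 5, 5], load = 19
Makespan = max load = 20

20


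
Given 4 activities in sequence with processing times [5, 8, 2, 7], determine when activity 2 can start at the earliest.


Activity 2 starts after activities 1 through 1 complete.
Predecessor durations: [5]
ES = 5 = 5

5


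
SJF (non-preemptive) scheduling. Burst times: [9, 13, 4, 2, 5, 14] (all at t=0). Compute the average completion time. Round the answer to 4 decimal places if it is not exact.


SJF order (ascending): [2, 4, 5, 9, 13, 14]
Completion times:
  Job 1: burst=2, C=2
  Job 2: burst=4, C=6
  Job 3: burst=5, C=11
  Job 4: burst=9, C=20
  Job 5: burst=13, C=33
  Job 6: burst=14, C=47
Average completion = 119/6 = 19.8333

19.8333


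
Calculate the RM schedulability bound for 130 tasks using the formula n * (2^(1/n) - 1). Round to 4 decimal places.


Compute 2^(1/130) = 1.0053461413
Subtract 1: 1.0053461413 - 1 = 0.0053461413
Multiply by n: 130 * 0.0053461413 = 0.6949983690
Round to 4 dp: 0.6950

0.6950


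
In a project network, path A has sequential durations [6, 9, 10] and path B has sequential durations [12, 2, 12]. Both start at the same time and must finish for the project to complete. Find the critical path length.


Path A total = 6 + 9 + 10 = 25
Path B total = 12 + 2 + 12 = 26
Critical path = longest path = max(25, 26) = 26

26


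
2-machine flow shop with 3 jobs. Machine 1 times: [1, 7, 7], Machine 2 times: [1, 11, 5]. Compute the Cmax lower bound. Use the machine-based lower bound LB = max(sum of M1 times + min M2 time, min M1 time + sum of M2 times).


LB1 = sum(M1 times) + min(M2 times) = 15 + 1 = 16
LB2 = min(M1 times) + sum(M2 times) = 1 + 17 = 18
Lower bound = max(LB1, LB2) = max(16, 18) = 18

18


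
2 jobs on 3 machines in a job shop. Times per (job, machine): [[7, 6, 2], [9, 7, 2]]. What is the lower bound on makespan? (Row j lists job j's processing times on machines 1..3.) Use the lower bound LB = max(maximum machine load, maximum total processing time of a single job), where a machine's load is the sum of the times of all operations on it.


Machine loads:
  Machine 1: 7 + 9 = 16
  Machine 2: 6 + 7 = 13
  Machine 3: 2 + 2 = 4
Max machine load = 16
Job totals:
  Job 1: 15
  Job 2: 18
Max job total = 18
Lower bound = max(16, 18) = 18

18
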